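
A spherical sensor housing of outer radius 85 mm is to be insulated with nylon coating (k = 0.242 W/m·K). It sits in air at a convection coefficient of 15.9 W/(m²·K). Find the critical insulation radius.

r_cr ≈ 30.4 mm

For a sphere r_cr = 2k/h = 2×0.242/15.9
r_cr = 30.4 mm; since the bare radius (85 mm) is above r_cr, any added insulation will reduce heat loss.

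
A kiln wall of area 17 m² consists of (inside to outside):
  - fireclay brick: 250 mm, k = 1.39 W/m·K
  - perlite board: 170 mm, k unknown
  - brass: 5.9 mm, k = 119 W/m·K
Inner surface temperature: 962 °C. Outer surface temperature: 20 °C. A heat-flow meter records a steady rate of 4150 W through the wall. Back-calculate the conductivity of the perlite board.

k ≈ 0.0462 W/(m·K)

Thermal resistances in series:
R_fireclay brick = L/(kA) = 0.25/(1.39×17) = 0.01058 K/W
R_brass = L/(kA) = 0.0059/(119×17) = 2.916×10^-6 K/W
Sum of known resistances R_other = 0.01058 K/W
Total R = ΔT/Q = 942/4150 = 0.227 K/W
R_perlite board = R_total − R_other = 0.2164 K/W
k = L/(R·A) = 0.17/(0.2164×17)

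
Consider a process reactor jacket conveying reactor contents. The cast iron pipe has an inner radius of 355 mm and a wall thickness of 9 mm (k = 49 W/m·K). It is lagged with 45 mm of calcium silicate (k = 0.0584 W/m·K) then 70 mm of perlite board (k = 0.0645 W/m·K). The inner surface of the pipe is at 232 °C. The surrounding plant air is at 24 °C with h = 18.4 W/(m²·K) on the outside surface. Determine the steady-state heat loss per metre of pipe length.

Treating each annulus and film as a series resistance:
R_cast iron pipe wall = ln(364/355)/(2π×49×1) = 8.132×10^-5 K/W
R_calcium silicate = ln(409/364)/(2π×0.0584×1) = 0.3177 K/W
R_perlite board = ln(479/409)/(2π×0.0645×1) = 0.3898 K/W
R_outer film = 1/(h_o·2πr_oL) = 1/(18.4×2π×0.479×1) = 0.01806 K/W
R_total = 0.7256 K/W
Q = ΔT/R_total = 208/0.7256

q′ ≈ 287 W/m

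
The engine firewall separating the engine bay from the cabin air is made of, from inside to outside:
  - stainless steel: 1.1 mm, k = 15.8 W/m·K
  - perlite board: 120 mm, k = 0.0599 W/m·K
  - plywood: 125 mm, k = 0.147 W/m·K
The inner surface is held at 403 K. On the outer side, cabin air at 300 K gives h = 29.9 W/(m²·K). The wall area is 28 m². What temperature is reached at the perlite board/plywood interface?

T ≈ 332 K

Using the resistance-network approach (series):
R_stainless steel = L/(kA) = 0.0011/(15.8×28) = 2.486×10^-6 K/W
R_perlite board = L/(kA) = 0.12/(0.0599×28) = 0.07155 K/W
R_plywood = L/(kA) = 0.125/(0.147×28) = 0.03037 K/W
R_outer film = 1/(h_o·A) = 1/(29.9×28) = 0.001194 K/W
R_total = 0.1031 K/W;  Q = ΔT/R_total = 103/0.1031 = 998.9 W
T_interface = T_inner − Q·ΣR(inner→interface) = 403 − 999×0.07155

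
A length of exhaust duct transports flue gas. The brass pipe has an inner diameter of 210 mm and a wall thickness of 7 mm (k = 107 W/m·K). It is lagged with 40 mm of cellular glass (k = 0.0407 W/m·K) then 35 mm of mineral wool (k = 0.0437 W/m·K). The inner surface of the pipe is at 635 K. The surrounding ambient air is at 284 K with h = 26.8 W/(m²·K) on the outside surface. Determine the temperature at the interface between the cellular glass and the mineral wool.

Treating each annulus and film as a series resistance:
R_brass pipe wall = ln(112/105)/(2π×107×1) = 9.6×10^-5 K/W
R_cellular glass = ln(152/112)/(2π×0.0407×1) = 1.194 K/W
R_mineral wool = ln(187/152)/(2π×0.0437×1) = 0.7547 K/W
R_outer film = 1/(h_o·2πr_oL) = 1/(26.8×2π×0.187×1) = 0.03176 K/W
R_total = 1.981 K/W
Q = ΔT/R_total = 351/1.981
Q = 177 W/m
T_interface = T_inner − Q·ΣR(inner→interface) = 635 − 177×1.194

T ≈ 423 K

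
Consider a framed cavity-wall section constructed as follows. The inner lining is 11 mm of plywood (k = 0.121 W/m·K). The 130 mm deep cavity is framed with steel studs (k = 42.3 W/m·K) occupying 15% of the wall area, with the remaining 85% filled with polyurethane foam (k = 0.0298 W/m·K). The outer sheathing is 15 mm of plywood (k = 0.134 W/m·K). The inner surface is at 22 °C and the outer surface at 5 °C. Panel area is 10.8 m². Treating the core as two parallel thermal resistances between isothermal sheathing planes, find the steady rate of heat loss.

Q ≈ 822 W

Sheathing layers in series; stud and cavity paths in parallel between them.
R_inner = 0.011/(0.121×10.8) = 0.008418 K/W
R_stud  = 0.13/(42.3×0.15×10.8) = 0.001897 K/W
R_cav   = 0.13/(0.0298×0.85×10.8) = 0.4752 K/W
1/R_core = 1/R_stud + 1/R_cav → R_core = 0.00189 K/W
R_outer = 0.015/(0.134×10.8) = 0.01036 K/W
R_total = 0.02067 K/W
Q = ΔT/R_total = 17/0.02067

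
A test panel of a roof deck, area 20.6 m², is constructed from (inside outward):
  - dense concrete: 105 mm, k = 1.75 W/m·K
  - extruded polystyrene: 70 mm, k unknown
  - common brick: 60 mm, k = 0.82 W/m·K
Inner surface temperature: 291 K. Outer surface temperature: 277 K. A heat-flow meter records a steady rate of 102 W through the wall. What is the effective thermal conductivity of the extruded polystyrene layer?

Using the resistance-network approach (series):
R_dense concrete = L/(kA) = 0.105/(1.75×20.6) = 0.002913 K/W
R_common brick = L/(kA) = 0.06/(0.82×20.6) = 0.003552 K/W
Sum of known resistances R_other = 0.006465 K/W
Total R = ΔT/Q = 14/102 = 0.1373 K/W
R_extruded polystyrene = R_total − R_other = 0.1308 K/W
k = L/(R·A) = 0.07/(0.1308×20.6)

k ≈ 0.026 W/(m·K)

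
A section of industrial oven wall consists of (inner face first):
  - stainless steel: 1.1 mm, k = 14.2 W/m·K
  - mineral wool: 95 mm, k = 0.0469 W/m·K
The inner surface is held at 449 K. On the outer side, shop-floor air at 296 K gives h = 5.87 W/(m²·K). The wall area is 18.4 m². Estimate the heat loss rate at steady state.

Q ≈ 1280 W

Using the resistance-network approach (series):
R_stainless steel = L/(kA) = 0.0011/(14.2×18.4) = 4.21×10^-6 K/W
R_mineral wool = L/(kA) = 0.095/(0.0469×18.4) = 0.1101 K/W
R_outer film = 1/(h_o·A) = 1/(5.87×18.4) = 0.009259 K/W
R_total = 0.1193 K/W
Q = ΔT / R_total = 153 / 0.1193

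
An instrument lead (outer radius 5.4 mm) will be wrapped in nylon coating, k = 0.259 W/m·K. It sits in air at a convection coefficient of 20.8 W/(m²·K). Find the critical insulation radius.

For a cylinder r_cr = k/h = 0.259/20.8
r_cr = 12.5 mm; since the bare radius (5.4 mm) is below r_cr, adding a thin layer of insulation will *increase* heat loss.

r_cr ≈ 12.5 mm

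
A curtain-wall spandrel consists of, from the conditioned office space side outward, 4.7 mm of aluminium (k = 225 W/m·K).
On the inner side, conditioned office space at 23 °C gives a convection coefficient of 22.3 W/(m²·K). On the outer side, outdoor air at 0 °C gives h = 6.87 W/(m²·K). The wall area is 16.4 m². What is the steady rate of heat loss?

Series thermal resistances:
R_inner film = 1/(h_i·A) = 1/(22.3×16.4) = 0.002734 K/W
R_aluminium = L/(kA) = 0.0047/(225×16.4) = 1.274×10^-6 K/W
R_outer film = 1/(h_o·A) = 1/(6.87×16.4) = 0.008876 K/W
R_total = 0.01161 K/W
Q = ΔT / R_total = 23 / 0.01161

Q ≈ 1980 W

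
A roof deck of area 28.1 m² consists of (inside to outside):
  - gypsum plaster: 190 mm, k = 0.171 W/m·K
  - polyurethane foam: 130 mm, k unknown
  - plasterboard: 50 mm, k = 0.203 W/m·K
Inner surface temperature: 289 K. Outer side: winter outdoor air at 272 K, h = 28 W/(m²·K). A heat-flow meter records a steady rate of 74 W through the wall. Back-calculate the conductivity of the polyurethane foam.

Series thermal resistances:
R_gypsum plaster = L/(kA) = 0.19/(0.171×28.1) = 0.03954 K/W
R_plasterboard = L/(kA) = 0.05/(0.203×28.1) = 0.008765 K/W
R_outer film = 1/(h_o·A) = 1/(28×28.1) = 0.001271 K/W
Sum of known resistances R_other = 0.04958 K/W
Total R = ΔT/Q = 17/74 = 0.2297 K/W
R_polyurethane foam = R_total − R_other = 0.1802 K/W
k = L/(R·A) = 0.13/(0.1802×28.1)

k ≈ 0.0257 W/(m·K)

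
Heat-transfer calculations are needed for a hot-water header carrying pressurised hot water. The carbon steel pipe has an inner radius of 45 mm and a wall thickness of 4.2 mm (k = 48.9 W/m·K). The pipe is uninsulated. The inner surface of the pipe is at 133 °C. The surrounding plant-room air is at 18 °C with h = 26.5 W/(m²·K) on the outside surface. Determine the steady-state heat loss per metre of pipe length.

For a radial system each layer contributes R = ln(r_out/r_in)/(2πkL); films add R = 1/(hA).
R_carbon steel pipe wall = ln(49.2/45)/(2π×48.9×1) = 2.904×10^-4 K/W
R_outer film = 1/(h_o·2πr_oL) = 1/(26.5×2π×0.0492×1) = 0.1221 K/W
R_total = 0.1224 K/W
Q = ΔT/R_total = 115/0.1224

q′ ≈ 940 W/m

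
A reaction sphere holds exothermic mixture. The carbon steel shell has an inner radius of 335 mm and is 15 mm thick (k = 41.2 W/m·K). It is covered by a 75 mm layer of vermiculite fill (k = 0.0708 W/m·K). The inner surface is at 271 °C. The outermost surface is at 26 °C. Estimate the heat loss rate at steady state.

Q ≈ 432 W

For a spherical shell R = (1/r₁ − 1/r₂)/(4πk); film R = 1/(h·4πr²). In series:
R_carbon steel shell = (1/0.335 − 1/0.35)/(4π×41.2) = 2.471×10^-4 K/W
R_vermiculite fill = (1/0.35 − 1/0.425)/(4π×0.0708) = 0.5667 K/W
R_total = 0.567 K/W
Q = ΔT/R_total = 245/0.567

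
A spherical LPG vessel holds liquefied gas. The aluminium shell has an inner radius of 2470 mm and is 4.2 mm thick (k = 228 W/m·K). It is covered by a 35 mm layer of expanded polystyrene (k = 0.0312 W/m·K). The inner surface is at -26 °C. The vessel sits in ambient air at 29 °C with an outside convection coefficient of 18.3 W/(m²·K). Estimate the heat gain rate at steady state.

Q ≈ 3650 W

Radial (spherical) resistances in series:
R_aluminium shell = (1/2.47 − 1/2.4742)/(4π×228) = 2.399×10^-7 K/W
R_expanded polystyrene = (1/2.4742 − 1/2.5092)/(4π×0.0312) = 0.01438 K/W
R_outer film = 1/(h·4πr_o²) = 1/(18.3×4π×2.5092²) = 6.907×10^-4 K/W
R_total = 0.01507 K/W
Q = ΔT/R_total = 55/0.01507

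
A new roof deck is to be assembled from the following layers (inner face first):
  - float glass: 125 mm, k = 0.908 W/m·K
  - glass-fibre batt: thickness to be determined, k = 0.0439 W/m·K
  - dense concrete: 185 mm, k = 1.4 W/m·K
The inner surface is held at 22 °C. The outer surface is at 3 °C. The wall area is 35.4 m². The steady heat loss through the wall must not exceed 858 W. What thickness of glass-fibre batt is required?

L ≈ 22.6 mm

Using the resistance-network approach (series):
R_float glass = L/(kA) = 0.125/(0.908×35.4) = 0.003889 K/W
R_dense concrete = L/(kA) = 0.185/(1.4×35.4) = 0.003733 K/W
Sum of the known resistances R_other = 0.007622 K/W
Required total resistance R_tot = ΔT/Q_allow = 19/858 = 0.02214 K/W
R_glass-fibre batt = R_tot − R_other = 0.01452 K/W
L = R·k·A = 0.01452×0.0439×35.4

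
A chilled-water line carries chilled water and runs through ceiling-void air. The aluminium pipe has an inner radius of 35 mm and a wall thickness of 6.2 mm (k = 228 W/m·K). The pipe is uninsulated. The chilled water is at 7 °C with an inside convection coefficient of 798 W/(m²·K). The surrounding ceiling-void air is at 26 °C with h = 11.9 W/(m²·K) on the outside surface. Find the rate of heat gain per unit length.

Radial resistances (cylindrical: R_cond = ln(r_o/r_i)/(2πkL), R_conv = 1/(h·2πrL)):
R_inner film = 1/(h_i·2πr₁L) = 1/(798×2π×0.035×1) = 0.005698 K/W
R_aluminium pipe wall = ln(41.2/35)/(2π×228×1) = 1.138×10^-4 K/W
R_outer film = 1/(h_o·2πr_oL) = 1/(11.9×2π×0.0412×1) = 0.3246 K/W
R_total = 0.3304 K/W
Q = ΔT/R_total = 19/0.3304

q′ ≈ 57.5 W/m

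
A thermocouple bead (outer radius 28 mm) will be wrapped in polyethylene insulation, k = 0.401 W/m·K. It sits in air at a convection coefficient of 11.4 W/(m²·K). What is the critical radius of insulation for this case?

r_cr ≈ 70.4 mm

For a sphere r_cr = 2k/h = 2×0.401/11.4
r_cr = 70.4 mm; since the bare radius (28 mm) is below r_cr, adding a thin layer of insulation will *increase* heat loss.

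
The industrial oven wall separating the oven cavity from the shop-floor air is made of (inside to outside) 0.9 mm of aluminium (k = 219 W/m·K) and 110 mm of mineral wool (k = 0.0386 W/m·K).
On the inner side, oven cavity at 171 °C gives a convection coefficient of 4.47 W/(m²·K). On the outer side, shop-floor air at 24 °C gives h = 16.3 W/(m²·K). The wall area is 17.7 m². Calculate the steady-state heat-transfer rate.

Q ≈ 830 W

Using the resistance-network approach (series):
R_inner film = 1/(h_i·A) = 1/(4.47×17.7) = 0.01264 K/W
R_aluminium = L/(kA) = 0.0009/(219×17.7) = 2.322×10^-7 K/W
R_mineral wool = L/(kA) = 0.11/(0.0386×17.7) = 0.161 K/W
R_outer film = 1/(h_o·A) = 1/(16.3×17.7) = 0.003466 K/W
R_total = 0.1771 K/W
Q = ΔT / R_total = 147 / 0.1771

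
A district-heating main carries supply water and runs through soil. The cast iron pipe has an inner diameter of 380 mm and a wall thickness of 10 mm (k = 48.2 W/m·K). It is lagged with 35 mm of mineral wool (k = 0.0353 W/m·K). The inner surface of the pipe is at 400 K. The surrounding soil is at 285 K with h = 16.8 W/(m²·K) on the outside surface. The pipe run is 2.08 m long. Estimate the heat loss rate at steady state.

Cylindrical conduction, so R = ln(r₂/r₁)/(2πkL) per layer, in series:
R_cast iron pipe wall = ln(200/190)/(2π×48.2×2.08) = 8.143×10^-5 K/W
R_mineral wool = ln(235/200)/(2π×0.0353×2.08) = 0.3496 K/W
R_outer film = 1/(h_o·2πr_oL) = 1/(16.8×2π×0.235×2.08) = 0.01938 K/W
R_total = 0.369 K/W
Q = ΔT/R_total = 115/0.369

Q ≈ 312 W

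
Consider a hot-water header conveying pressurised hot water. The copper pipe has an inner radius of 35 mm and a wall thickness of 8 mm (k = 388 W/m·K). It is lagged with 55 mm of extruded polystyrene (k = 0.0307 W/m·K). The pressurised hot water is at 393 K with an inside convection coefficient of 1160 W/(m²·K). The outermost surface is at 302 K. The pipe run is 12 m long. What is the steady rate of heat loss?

Q ≈ 255 W

Treating each annulus and film as a series resistance:
R_inner film = 1/(h_i·2πr₁L) = 1/(1160×2π×0.035×12) = 3.267×10^-4 K/W
R_copper pipe wall = ln(43/35)/(2π×388×12) = 7.037×10^-6 K/W
R_extruded polystyrene = ln(98/43)/(2π×0.0307×12) = 0.3559 K/W
R_total = 0.3562 K/W
Q = ΔT/R_total = 91/0.3562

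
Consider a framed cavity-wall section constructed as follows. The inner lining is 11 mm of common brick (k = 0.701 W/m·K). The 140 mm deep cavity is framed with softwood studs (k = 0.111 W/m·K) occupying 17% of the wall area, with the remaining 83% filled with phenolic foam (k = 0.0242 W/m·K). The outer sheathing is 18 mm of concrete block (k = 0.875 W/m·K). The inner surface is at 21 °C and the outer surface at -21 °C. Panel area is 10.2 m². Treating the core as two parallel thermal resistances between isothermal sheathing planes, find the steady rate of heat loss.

Q ≈ 118 W

Sheathing layers in series; stud and cavity paths in parallel between them.
R_inner = 0.011/(0.701×10.2) = 0.001538 K/W
R_stud  = 0.14/(0.111×0.17×10.2) = 0.7274 K/W
R_cav   = 0.14/(0.0242×0.83×10.2) = 0.6833 K/W
1/R_core = 1/R_stud + 1/R_cav → R_core = 0.3523 K/W
R_outer = 0.018/(0.875×10.2) = 0.002017 K/W
R_total = 0.3559 K/W
Q = ΔT/R_total = 42/0.3559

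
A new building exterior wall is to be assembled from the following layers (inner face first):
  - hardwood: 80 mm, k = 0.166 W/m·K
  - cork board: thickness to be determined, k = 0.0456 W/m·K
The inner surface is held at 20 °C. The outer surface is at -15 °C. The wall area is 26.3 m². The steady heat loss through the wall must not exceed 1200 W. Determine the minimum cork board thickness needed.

Model the wall as resistances in series:
R_hardwood = L/(kA) = 0.08/(0.166×26.3) = 0.01832 K/W
Sum of the known resistances R_other = 0.01832 K/W
Required total resistance R_tot = ΔT/Q_allow = 35/1200 = 0.02917 K/W
R_cork board = R_tot − R_other = 0.01084 K/W
L = R·k·A = 0.01084×0.0456×26.3

L ≈ 13 mm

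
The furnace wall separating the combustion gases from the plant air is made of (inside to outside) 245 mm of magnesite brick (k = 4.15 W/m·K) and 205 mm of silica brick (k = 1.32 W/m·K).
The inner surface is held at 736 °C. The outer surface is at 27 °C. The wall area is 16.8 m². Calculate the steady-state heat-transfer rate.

Q ≈ 55600 W

Thermal resistances in series:
R_magnesite brick = L/(kA) = 0.245/(4.15×16.8) = 0.003514 K/W
R_silica brick = L/(kA) = 0.205/(1.32×16.8) = 0.009244 K/W
R_total = 0.01276 K/W
Q = ΔT / R_total = 709 / 0.01276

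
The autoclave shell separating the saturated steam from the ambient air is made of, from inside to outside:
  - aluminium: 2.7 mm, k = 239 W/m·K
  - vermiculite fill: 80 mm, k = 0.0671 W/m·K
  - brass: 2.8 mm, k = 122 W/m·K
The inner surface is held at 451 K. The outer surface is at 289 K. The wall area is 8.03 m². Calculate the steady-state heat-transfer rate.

Series thermal resistances:
R_aluminium = L/(kA) = 0.0027/(239×8.03) = 1.407×10^-6 K/W
R_vermiculite fill = L/(kA) = 0.08/(0.0671×8.03) = 0.1485 K/W
R_brass = L/(kA) = 0.0028/(122×8.03) = 2.858×10^-6 K/W
R_total = 0.1485 K/W
Q = ΔT / R_total = 162 / 0.1485

Q ≈ 1090 W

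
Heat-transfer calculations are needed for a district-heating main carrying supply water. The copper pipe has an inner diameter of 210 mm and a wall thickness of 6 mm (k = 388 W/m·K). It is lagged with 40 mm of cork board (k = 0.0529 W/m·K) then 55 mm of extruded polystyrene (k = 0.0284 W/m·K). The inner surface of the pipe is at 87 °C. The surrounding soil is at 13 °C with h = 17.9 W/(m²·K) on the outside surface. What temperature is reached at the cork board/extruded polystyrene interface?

T ≈ 61.7 °C

Radial resistances (cylindrical: R_cond = ln(r_o/r_i)/(2πkL), R_conv = 1/(h·2πrL)):
R_copper pipe wall = ln(111/105)/(2π×388×1) = 2.279×10^-5 K/W
R_cork board = ln(151/111)/(2π×0.0529×1) = 0.9259 K/W
R_extruded polystyrene = ln(206/151)/(2π×0.0284×1) = 1.741 K/W
R_outer film = 1/(h_o·2πr_oL) = 1/(17.9×2π×0.206×1) = 0.04316 K/W
R_total = 2.71 K/W
Q = ΔT/R_total = 74/2.71
Q = 27.3 W/m
T_interface = T_inner − Q·ΣR(inner→interface) = 87 − 27.3×0.9259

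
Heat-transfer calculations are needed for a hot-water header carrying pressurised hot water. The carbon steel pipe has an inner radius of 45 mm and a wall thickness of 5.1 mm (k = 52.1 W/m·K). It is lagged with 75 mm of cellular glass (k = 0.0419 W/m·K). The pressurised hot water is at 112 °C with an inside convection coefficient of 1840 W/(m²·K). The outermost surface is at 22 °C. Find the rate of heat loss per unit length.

Cylindrical conduction, so R = ln(r₂/r₁)/(2πkL) per layer, in series:
R_inner film = 1/(h_i·2πr₁L) = 1/(1840×2π×0.045×1) = 0.001922 K/W
R_carbon steel pipe wall = ln(50.1/45)/(2π×52.1×1) = 3.28×10^-4 K/W
R_cellular glass = ln(125.1/50.1)/(2π×0.0419×1) = 3.476 K/W
R_total = 3.478 K/W
Q = ΔT/R_total = 90/3.478

q′ ≈ 25.9 W/m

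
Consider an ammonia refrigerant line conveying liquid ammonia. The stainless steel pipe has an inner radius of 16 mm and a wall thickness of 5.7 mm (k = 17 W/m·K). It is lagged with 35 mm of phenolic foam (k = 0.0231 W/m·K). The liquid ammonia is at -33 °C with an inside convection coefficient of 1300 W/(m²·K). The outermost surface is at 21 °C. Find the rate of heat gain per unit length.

Per-layer cylindrical resistances, series-summed:
R_inner film = 1/(h_i·2πr₁L) = 1/(1300×2π×0.016×1) = 0.007652 K/W
R_stainless steel pipe wall = ln(21.7/16)/(2π×17×1) = 0.002853 K/W
R_phenolic foam = ln(56.7/21.7)/(2π×0.0231×1) = 6.617 K/W
R_total = 6.628 K/W
Q = ΔT/R_total = 54/6.628

q′ ≈ 8.15 W/m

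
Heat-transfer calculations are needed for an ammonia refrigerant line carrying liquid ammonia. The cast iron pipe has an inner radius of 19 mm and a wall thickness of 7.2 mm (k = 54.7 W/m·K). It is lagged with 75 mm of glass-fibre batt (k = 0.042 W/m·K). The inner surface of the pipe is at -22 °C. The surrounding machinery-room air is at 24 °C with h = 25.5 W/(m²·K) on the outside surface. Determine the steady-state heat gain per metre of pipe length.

q′ ≈ 8.87 W/m

Radial resistances (cylindrical: R_cond = ln(r_o/r_i)/(2πkL), R_conv = 1/(h·2πrL)):
R_cast iron pipe wall = ln(26.2/19)/(2π×54.7×1) = 9.349×10^-4 K/W
R_glass-fibre batt = ln(101.2/26.2)/(2π×0.042×1) = 5.121 K/W
R_outer film = 1/(h_o·2πr_oL) = 1/(25.5×2π×0.1012×1) = 0.06167 K/W
R_total = 5.183 K/W
Q = ΔT/R_total = 46/5.183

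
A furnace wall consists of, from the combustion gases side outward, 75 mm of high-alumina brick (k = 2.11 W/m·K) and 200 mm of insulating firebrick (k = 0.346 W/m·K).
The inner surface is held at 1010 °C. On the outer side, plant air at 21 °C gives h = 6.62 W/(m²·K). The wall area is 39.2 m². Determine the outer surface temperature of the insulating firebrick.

Series thermal resistances:
R_high-alumina brick = L/(kA) = 0.075/(2.11×39.2) = 9.068×10^-4 K/W
R_insulating firebrick = L/(kA) = 0.2/(0.346×39.2) = 0.01475 K/W
R_outer film = 1/(h_o·A) = 1/(6.62×39.2) = 0.003854 K/W
R_total = 0.01951 K/W;  Q = ΔT/R_total = 989/0.01951 = 50700 W
T_interface = T_inner − Q·ΣR(inner→interface) = 1010 − 50700×0.01565

T ≈ 216 °C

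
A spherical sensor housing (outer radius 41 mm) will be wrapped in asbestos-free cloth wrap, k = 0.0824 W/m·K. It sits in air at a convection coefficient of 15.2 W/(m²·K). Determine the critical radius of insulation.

For a sphere r_cr = 2k/h = 2×0.0824/15.2
r_cr = 10.8 mm; since the bare radius (41 mm) is above r_cr, any added insulation will reduce heat loss.

r_cr ≈ 10.8 mm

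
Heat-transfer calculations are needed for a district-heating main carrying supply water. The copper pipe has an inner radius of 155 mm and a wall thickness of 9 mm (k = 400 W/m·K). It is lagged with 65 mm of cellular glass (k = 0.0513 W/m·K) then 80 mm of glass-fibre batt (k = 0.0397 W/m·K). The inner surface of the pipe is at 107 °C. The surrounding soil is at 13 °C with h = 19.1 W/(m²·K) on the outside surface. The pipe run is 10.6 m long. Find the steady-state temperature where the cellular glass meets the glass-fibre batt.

Per-layer cylindrical resistances, series-summed:
R_copper pipe wall = ln(164/155)/(2π×400×10.6) = 2.119×10^-6 K/W
R_cellular glass = ln(229/164)/(2π×0.0513×10.6) = 0.09771 K/W
R_glass-fibre batt = ln(309/229)/(2π×0.0397×10.6) = 0.1133 K/W
R_outer film = 1/(h_o·2πr_oL) = 1/(19.1×2π×0.309×10.6) = 0.002544 K/W
R_total = 0.2136 K/W
Q = ΔT/R_total = 94/0.2136
Q = 440 W
T_interface = T_inner − Q·ΣR(inner→interface) = 107 − 440×0.09772

T ≈ 64 °C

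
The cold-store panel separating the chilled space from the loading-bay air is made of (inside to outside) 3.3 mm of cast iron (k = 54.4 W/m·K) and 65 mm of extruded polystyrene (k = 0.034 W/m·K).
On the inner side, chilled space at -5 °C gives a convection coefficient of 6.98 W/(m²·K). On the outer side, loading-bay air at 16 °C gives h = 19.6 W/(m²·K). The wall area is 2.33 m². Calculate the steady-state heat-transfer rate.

Treating each layer as a thermal resistance in series:
R_inner film = 1/(h_i·A) = 1/(6.98×2.33) = 0.06149 K/W
R_cast iron = L/(kA) = 0.0033/(54.4×2.33) = 2.604×10^-5 K/W
R_extruded polystyrene = L/(kA) = 0.065/(0.034×2.33) = 0.8205 K/W
R_outer film = 1/(h_o·A) = 1/(19.6×2.33) = 0.0219 K/W
R_total = 0.9039 K/W
Q = ΔT / R_total = 21 / 0.9039

Q ≈ 23.2 W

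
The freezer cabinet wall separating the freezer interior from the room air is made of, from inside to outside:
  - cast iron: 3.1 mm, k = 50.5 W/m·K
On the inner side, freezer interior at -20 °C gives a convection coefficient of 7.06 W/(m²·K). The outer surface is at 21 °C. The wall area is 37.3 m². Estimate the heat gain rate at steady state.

Model the wall as resistances in series:
R_inner film = 1/(h_i·A) = 1/(7.06×37.3) = 0.003797 K/W
R_cast iron = L/(kA) = 0.0031/(50.5×37.3) = 1.646×10^-6 K/W
R_total = 0.003799 K/W
Q = ΔT / R_total = 41 / 0.003799

Q ≈ 10800 W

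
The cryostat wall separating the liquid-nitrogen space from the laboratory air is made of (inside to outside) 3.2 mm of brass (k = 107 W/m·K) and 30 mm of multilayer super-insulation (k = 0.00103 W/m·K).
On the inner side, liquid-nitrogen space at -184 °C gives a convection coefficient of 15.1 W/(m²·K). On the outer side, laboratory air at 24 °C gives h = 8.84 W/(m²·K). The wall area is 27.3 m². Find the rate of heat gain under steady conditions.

Q ≈ 194 W

Treating each layer as a thermal resistance in series:
R_inner film = 1/(h_i·A) = 1/(15.1×27.3) = 0.002426 K/W
R_brass = L/(kA) = 0.0032/(107×27.3) = 1.095×10^-6 K/W
R_multilayer super-insulation = L/(kA) = 0.03/(0.00103×27.3) = 1.067 K/W
R_outer film = 1/(h_o·A) = 1/(8.84×27.3) = 0.004144 K/W
R_total = 1.073 K/W
Q = ΔT / R_total = 208 / 1.073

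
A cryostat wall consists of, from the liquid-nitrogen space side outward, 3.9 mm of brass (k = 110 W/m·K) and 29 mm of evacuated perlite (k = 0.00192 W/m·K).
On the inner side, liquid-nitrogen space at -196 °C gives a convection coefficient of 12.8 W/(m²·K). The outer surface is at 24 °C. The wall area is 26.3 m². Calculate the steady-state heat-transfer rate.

Q ≈ 381 W

Treating each layer as a thermal resistance in series:
R_inner film = 1/(h_i·A) = 1/(12.8×26.3) = 0.002971 K/W
R_brass = L/(kA) = 0.0039/(110×26.3) = 1.348×10^-6 K/W
R_evacuated perlite = L/(kA) = 0.029/(0.00192×26.3) = 0.5743 K/W
R_total = 0.5773 K/W
Q = ΔT / R_total = 220 / 0.5773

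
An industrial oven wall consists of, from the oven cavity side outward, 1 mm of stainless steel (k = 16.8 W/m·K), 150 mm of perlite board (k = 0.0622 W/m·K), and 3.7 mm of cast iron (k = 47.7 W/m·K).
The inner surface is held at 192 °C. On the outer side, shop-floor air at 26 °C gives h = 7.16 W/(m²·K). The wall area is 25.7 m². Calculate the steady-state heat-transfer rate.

Treating each layer as a thermal resistance in series:
R_stainless steel = L/(kA) = 0.001/(16.8×25.7) = 2.316×10^-6 K/W
R_perlite board = L/(kA) = 0.15/(0.0622×25.7) = 0.09384 K/W
R_cast iron = L/(kA) = 0.0037/(47.7×25.7) = 3.018×10^-6 K/W
R_outer film = 1/(h_o·A) = 1/(7.16×25.7) = 0.005434 K/W
R_total = 0.09928 K/W
Q = ΔT / R_total = 166 / 0.09928

Q ≈ 1670 W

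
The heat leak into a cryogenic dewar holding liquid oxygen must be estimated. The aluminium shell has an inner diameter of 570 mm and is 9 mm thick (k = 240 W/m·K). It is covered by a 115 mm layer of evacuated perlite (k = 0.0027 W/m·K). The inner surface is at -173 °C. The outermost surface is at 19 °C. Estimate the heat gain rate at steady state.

Each spherical layer contributes R = (1/r_i − 1/r_o)/(4πk):
R_aluminium shell = (1/0.285 − 1/0.294)/(4π×240) = 3.561×10^-5 K/W
R_evacuated perlite = (1/0.294 − 1/0.409)/(4π×0.0027) = 28.19 K/W
R_total = 28.19 K/W
Q = ΔT/R_total = 192/28.19

Q ≈ 6.81 W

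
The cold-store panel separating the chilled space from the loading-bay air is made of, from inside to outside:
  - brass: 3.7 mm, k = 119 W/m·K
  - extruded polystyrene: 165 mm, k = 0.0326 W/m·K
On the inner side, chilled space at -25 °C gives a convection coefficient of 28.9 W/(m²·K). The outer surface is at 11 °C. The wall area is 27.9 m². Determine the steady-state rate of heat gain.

Q ≈ 197 W

Treating each layer as a thermal resistance in series:
R_inner film = 1/(h_i·A) = 1/(28.9×27.9) = 0.00124 K/W
R_brass = L/(kA) = 0.0037/(119×27.9) = 1.114×10^-6 K/W
R_extruded polystyrene = L/(kA) = 0.165/(0.0326×27.9) = 0.1814 K/W
R_total = 0.1827 K/W
Q = ΔT / R_total = 36 / 0.1827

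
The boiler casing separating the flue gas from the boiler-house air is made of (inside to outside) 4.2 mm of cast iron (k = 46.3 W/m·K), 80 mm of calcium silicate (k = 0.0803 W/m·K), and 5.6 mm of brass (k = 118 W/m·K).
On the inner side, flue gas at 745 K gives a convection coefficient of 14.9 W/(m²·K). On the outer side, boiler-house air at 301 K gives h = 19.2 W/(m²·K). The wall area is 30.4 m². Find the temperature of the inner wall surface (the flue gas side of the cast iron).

T ≈ 718 K

Model the wall as resistances in series:
R_inner film = 1/(h_i·A) = 1/(14.9×30.4) = 0.002208 K/W
R_cast iron = L/(kA) = 0.0042/(46.3×30.4) = 2.984×10^-6 K/W
R_calcium silicate = L/(kA) = 0.08/(0.0803×30.4) = 0.03277 K/W
R_brass = L/(kA) = 0.0056/(118×30.4) = 1.561×10^-6 K/W
R_outer film = 1/(h_o·A) = 1/(19.2×30.4) = 0.001713 K/W
R_total = 0.0367 K/W;  Q = ΔT/R_total = 444/0.0367 = 12100 W
T_interface = T_inner − Q·ΣR(inner→interface) = 745 − 12100×0.002208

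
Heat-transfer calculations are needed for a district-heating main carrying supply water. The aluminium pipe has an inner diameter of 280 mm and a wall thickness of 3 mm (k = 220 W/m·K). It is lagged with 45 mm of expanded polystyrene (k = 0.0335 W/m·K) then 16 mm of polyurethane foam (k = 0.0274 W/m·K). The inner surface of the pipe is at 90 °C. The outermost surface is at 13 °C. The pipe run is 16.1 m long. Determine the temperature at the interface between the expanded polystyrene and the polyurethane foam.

T ≈ 33.6 °C

Cylindrical conduction, so R = ln(r₂/r₁)/(2πkL) per layer, in series:
R_aluminium pipe wall = ln(143/140)/(2π×220×16.1) = 9.527×10^-7 K/W
R_expanded polystyrene = ln(188/143)/(2π×0.0335×16.1) = 0.08073 K/W
R_polyurethane foam = ln(204/188)/(2π×0.0274×16.1) = 0.02947 K/W
R_total = 0.1102 K/W
Q = ΔT/R_total = 77/0.1102
Q = 699 W
T_interface = T_inner − Q·ΣR(inner→interface) = 90 − 699×0.08074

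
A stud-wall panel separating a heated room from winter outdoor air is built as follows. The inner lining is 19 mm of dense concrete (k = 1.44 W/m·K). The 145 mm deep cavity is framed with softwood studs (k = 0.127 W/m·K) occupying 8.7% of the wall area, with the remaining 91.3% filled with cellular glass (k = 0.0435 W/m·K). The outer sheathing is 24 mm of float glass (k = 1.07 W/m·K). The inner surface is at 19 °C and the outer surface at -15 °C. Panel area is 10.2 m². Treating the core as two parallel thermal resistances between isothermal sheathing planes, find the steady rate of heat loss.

Sheathing layers in series; stud and cavity paths in parallel between them.
R_inner = 0.019/(1.44×10.2) = 0.001294 K/W
R_stud  = 0.145/(0.127×0.087×10.2) = 1.287 K/W
R_cav   = 0.145/(0.0435×0.913×10.2) = 0.3579 K/W
1/R_core = 1/R_stud + 1/R_cav → R_core = 0.28 K/W
R_outer = 0.024/(1.07×10.2) = 0.002199 K/W
R_total = 0.2835 K/W
Q = ΔT/R_total = 34/0.2835

Q ≈ 120 W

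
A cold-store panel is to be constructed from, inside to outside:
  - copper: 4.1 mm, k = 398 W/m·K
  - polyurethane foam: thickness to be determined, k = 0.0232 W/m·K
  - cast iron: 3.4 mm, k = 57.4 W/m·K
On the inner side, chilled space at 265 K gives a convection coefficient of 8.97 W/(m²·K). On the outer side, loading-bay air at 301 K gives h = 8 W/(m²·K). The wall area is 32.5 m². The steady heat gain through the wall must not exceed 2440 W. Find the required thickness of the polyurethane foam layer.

L ≈ 5.64 mm

Treating each layer as a thermal resistance in series:
R_inner film = 1/(h_i·A) = 1/(8.97×32.5) = 0.00343 K/W
R_copper = L/(kA) = 0.0041/(398×32.5) = 3.17×10^-7 K/W
R_cast iron = L/(kA) = 0.0034/(57.4×32.5) = 1.823×10^-6 K/W
R_outer film = 1/(h_o·A) = 1/(8×32.5) = 0.003846 K/W
Sum of the known resistances R_other = 0.007279 K/W
Required total resistance R_tot = ΔT/Q_allow = 36/2440 = 0.01475 K/W
R_polyurethane foam = R_tot − R_other = 0.007476 K/W
L = R·k·A = 0.007476×0.0232×32.5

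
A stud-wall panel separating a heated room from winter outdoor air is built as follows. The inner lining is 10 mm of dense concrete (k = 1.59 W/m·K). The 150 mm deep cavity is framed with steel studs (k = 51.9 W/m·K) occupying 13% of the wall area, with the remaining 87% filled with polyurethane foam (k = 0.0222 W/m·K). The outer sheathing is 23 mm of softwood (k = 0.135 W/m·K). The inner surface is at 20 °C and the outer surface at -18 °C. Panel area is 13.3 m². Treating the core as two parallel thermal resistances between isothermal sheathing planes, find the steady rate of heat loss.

Q ≈ 2540 W

Sheathing layers in series; stud and cavity paths in parallel between them.
R_inner = 0.01/(1.59×13.3) = 4.729×10^-4 K/W
R_stud  = 0.15/(51.9×0.13×13.3) = 0.001672 K/W
R_cav   = 0.15/(0.0222×0.87×13.3) = 0.5839 K/W
1/R_core = 1/R_stud + 1/R_cav → R_core = 0.001667 K/W
R_outer = 0.023/(0.135×13.3) = 0.01281 K/W
R_total = 0.01495 K/W
Q = ΔT/R_total = 38/0.01495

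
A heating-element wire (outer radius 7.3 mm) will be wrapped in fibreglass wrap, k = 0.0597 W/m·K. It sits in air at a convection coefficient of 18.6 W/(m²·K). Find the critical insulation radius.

r_cr ≈ 3.21 mm

For a cylinder r_cr = k/h = 0.0597/18.6
r_cr = 3.21 mm; since the bare radius (7.3 mm) is above r_cr, any added insulation will reduce heat loss.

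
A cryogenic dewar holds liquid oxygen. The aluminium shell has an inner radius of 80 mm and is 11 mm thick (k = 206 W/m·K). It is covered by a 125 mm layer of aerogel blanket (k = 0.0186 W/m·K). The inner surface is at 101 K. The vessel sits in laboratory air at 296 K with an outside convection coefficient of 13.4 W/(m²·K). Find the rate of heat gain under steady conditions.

Q ≈ 7.13 W

Radial (spherical) resistances in series:
R_aluminium shell = (1/0.08 − 1/0.091)/(4π×206) = 5.837×10^-4 K/W
R_aerogel blanket = (1/0.091 − 1/0.216)/(4π×0.0186) = 27.21 K/W
R_outer film = 1/(h·4πr_o²) = 1/(13.4×4π×0.216²) = 0.1273 K/W
R_total = 27.34 K/W
Q = ΔT/R_total = 195/27.34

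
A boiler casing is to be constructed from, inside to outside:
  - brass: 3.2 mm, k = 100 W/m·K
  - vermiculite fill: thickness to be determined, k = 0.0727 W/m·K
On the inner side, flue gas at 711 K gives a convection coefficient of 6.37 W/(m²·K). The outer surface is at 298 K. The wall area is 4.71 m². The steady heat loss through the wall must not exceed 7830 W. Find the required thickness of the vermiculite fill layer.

Using the resistance-network approach (series):
R_inner film = 1/(h_i·A) = 1/(6.37×4.71) = 0.03333 K/W
R_brass = L/(kA) = 0.0032/(100×4.71) = 6.794×10^-6 K/W
Sum of the known resistances R_other = 0.03334 K/W
Required total resistance R_tot = ΔT/Q_allow = 413/7830 = 0.05275 K/W
R_vermiculite fill = R_tot − R_other = 0.01941 K/W
L = R·k·A = 0.01941×0.0727×4.71

L ≈ 6.65 mm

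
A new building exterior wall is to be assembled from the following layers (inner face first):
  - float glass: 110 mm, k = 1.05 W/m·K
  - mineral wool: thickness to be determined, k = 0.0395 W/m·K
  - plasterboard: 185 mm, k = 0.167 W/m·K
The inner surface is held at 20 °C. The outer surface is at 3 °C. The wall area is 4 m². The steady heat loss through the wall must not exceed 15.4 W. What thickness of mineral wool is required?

L ≈ 127 mm

Thermal resistances in series:
R_float glass = L/(kA) = 0.11/(1.05×4) = 0.02619 K/W
R_plasterboard = L/(kA) = 0.185/(0.167×4) = 0.2769 K/W
Sum of the known resistances R_other = 0.3031 K/W
Required total resistance R_tot = ΔT/Q_allow = 17/15.4 = 1.104 K/W
R_mineral wool = R_tot − R_other = 0.8008 K/W
L = R·k·A = 0.8008×0.0395×4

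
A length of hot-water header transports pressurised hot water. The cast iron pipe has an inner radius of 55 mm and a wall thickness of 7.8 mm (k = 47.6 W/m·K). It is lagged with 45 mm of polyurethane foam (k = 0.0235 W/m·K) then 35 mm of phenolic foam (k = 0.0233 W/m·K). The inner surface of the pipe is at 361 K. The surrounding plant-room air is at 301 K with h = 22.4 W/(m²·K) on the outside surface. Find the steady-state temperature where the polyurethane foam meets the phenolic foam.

T ≈ 322 K

Cylindrical conduction, so R = ln(r₂/r₁)/(2πkL) per layer, in series:
R_cast iron pipe wall = ln(62.8/55)/(2π×47.6×1) = 4.434×10^-4 K/W
R_polyurethane foam = ln(107.8/62.8)/(2π×0.0235×1) = 3.659 K/W
R_phenolic foam = ln(142.8/107.8)/(2π×0.0233×1) = 1.921 K/W
R_outer film = 1/(h_o·2πr_oL) = 1/(22.4×2π×0.1428×1) = 0.04976 K/W
R_total = 5.63 K/W
Q = ΔT/R_total = 60/5.63
Q = 10.7 W/m
T_interface = T_inner − Q·ΣR(inner→interface) = 361 − 10.7×3.66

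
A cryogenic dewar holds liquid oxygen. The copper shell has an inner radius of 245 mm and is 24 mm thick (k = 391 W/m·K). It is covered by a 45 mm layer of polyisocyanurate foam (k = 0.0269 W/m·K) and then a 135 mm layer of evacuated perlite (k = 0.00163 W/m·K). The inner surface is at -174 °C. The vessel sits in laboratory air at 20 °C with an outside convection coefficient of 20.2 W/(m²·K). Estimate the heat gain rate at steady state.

Q ≈ 4.01 W

For a spherical shell R = (1/r₁ − 1/r₂)/(4πk); film R = 1/(h·4πr²). In series:
R_copper shell = (1/0.245 − 1/0.269)/(4π×391) = 7.412×10^-5 K/W
R_polyisocyanurate foam = (1/0.269 − 1/0.314)/(4π×0.0269) = 1.576 K/W
R_evacuated perlite = (1/0.314 − 1/0.449)/(4π×0.00163) = 46.75 K/W
R_outer film = 1/(h·4πr_o²) = 1/(20.2×4π×0.449²) = 0.01954 K/W
R_total = 48.34 K/W
Q = ΔT/R_total = 194/48.34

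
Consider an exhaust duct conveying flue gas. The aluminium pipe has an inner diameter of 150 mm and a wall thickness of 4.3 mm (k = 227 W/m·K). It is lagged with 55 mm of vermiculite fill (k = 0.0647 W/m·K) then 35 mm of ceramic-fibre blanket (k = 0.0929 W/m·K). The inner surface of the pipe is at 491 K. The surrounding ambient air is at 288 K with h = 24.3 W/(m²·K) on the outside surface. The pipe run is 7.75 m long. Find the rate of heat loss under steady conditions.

Q ≈ 909 W

Radial resistances (cylindrical: R_cond = ln(r_o/r_i)/(2πkL), R_conv = 1/(h·2πrL)):
R_aluminium pipe wall = ln(79.3/75)/(2π×227×7.75) = 5.044×10^-6 K/W
R_vermiculite fill = ln(134.3/79.3)/(2π×0.0647×7.75) = 0.1672 K/W
R_ceramic-fibre blanket = ln(169.3/134.3)/(2π×0.0929×7.75) = 0.0512 K/W
R_outer film = 1/(h_o·2πr_oL) = 1/(24.3×2π×0.1693×7.75) = 0.004992 K/W
R_total = 0.2234 K/W
Q = ΔT/R_total = 203/0.2234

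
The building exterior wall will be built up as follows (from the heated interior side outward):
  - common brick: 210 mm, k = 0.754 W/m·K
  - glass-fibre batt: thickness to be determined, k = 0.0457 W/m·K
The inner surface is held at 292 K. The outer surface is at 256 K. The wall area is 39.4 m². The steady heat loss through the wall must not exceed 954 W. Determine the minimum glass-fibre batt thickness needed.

L ≈ 55.2 mm

Treating each layer as a thermal resistance in series:
R_common brick = L/(kA) = 0.21/(0.754×39.4) = 0.007069 K/W
Sum of the known resistances R_other = 0.007069 K/W
Required total resistance R_tot = ΔT/Q_allow = 36/954 = 0.03774 K/W
R_glass-fibre batt = R_tot − R_other = 0.03067 K/W
L = R·k·A = 0.03067×0.0457×39.4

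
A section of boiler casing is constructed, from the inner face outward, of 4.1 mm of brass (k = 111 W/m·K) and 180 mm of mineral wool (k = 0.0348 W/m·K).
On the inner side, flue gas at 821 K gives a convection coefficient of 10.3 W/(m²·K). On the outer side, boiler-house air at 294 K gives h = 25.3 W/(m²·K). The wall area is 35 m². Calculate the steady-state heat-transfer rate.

Q ≈ 3470 W

Thermal resistances in series:
R_inner film = 1/(h_i·A) = 1/(10.3×35) = 0.002774 K/W
R_brass = L/(kA) = 0.0041/(111×35) = 1.055×10^-6 K/W
R_mineral wool = L/(kA) = 0.18/(0.0348×35) = 0.1478 K/W
R_outer film = 1/(h_o·A) = 1/(25.3×35) = 0.001129 K/W
R_total = 0.1517 K/W
Q = ΔT / R_total = 527 / 0.1517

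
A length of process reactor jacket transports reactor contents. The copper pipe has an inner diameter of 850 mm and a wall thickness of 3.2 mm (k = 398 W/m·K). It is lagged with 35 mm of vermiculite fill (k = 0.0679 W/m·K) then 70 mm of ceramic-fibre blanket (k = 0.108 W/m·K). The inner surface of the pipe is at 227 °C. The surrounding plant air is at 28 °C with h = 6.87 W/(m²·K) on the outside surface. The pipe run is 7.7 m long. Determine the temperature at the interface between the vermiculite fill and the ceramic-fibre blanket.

T ≈ 143 °C

For a radial system each layer contributes R = ln(r_out/r_in)/(2πkL); films add R = 1/(hA).
R_copper pipe wall = ln(428.2/425)/(2π×398×7.7) = 3.896×10^-7 K/W
R_vermiculite fill = ln(463.2/428.2)/(2π×0.0679×7.7) = 0.02392 K/W
R_ceramic-fibre blanket = ln(533.2/463.2)/(2π×0.108×7.7) = 0.02693 K/W
R_outer film = 1/(h_o·2πr_oL) = 1/(6.87×2π×0.5332×7.7) = 0.005643 K/W
R_total = 0.0565 K/W
Q = ΔT/R_total = 199/0.0565
Q = 3520 W
T_interface = T_inner − Q·ΣR(inner→interface) = 227 − 3520×0.02392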